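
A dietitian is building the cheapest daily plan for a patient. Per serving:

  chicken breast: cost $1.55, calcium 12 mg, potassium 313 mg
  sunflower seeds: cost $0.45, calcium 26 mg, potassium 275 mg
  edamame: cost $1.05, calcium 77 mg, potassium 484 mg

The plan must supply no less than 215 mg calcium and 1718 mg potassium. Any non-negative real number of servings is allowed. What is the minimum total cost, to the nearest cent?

$3.25

chicken breast only: max(215/12, 1718/313) = 17.92 servings → $27.77.
sunflower seeds only: max(215/26, 1718/275) = 8.269 servings → $3.72.
edamame only: max(215/77, 1718/484) = 3.55 servings → $3.73.
chicken breast + sunflower seeds: the both-tight solution has a negative serving — not a feasible corner.
chicken breast + edamame with both tight: 1.543 servings and 2.552 servings → $5.07.
sunflower seeds + edamame with both tight: 3.286 servings and 1.683 servings → $3.25.
So the least-cost plan costs $3.25.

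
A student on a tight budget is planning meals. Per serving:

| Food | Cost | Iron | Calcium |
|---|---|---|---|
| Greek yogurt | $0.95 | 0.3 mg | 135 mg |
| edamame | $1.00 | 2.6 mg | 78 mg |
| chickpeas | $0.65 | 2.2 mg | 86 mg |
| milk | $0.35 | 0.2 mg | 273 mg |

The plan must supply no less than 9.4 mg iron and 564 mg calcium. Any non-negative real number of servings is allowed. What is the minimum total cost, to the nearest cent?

$2.99

Greek yogurt only: max(9.4/0.3, 564/135) = 31.33 servings → $29.77.
edamame only: max(9.4/2.6, 564/78) = 7.231 servings → $7.23.
chickpeas only: max(9.4/2.2, 564/86) = 6.558 servings → $4.26.
milk only: max(9.4/0.2, 564/273) = 47 servings → $16.45.
Greek yogurt + edamame with both tight: 2.238 servings and 3.357 servings → $5.48.
Greek yogurt + chickpeas with both tight: 1.594 servings and 4.055 servings → $4.15.
Greek yogurt + milk: the both-tight solution has a negative serving — not a feasible corner.
edamame + chickpeas: intersection lies outside the first quadrant.
edamame + milk with both tight: 3.534 servings and 1.056 servings → $3.90.
chickpeas + milk with both tight: 4.205 servings and 0.7412 servings → $2.99.
The minimum over all feasible corners is $2.99.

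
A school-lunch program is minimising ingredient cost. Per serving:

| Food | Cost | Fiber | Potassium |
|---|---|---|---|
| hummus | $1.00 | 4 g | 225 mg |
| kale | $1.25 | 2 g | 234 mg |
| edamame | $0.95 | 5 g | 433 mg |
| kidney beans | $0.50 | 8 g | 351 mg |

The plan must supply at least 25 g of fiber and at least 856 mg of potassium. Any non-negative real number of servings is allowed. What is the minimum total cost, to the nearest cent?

$1.56

The cheapest plan sits at a corner of the feasible region — with two constraints it uses at most two foods.
hummus only: max(25/4, 856/225) = 6.25 servings → $6.25.
kale only: max(25/2, 856/234) = 12.5 servings → $15.62.
edamame only: max(25/5, 856/433) = 5 servings → $4.75.
kidney beans only: max(25/8, 856/351) = 3.125 servings → $1.56.
hummus + kale: the both-tight solution has a negative serving — not a feasible corner.
hummus + edamame with both targets exact would need a negative amount; discard.
hummus + kidney beans: intersection lies outside the first quadrant.
kale + edamame: the both-tight solution has a negative serving — not a feasible corner.
kale + kidney beans with both targets exact would need a negative amount; discard.
edamame + kidney beans with both targets exact would need a negative amount; discard.
So the least-cost plan costs $1.56.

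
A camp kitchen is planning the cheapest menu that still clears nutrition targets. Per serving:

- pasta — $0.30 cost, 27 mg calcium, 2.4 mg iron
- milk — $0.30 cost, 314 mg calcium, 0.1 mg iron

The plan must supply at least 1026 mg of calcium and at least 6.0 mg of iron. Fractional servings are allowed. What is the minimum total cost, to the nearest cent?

Two binding constraints pin down two serving amounts, so the optimal mix uses at most two foods. The candidates are each food alone (scaled to the tighter of calcium/iron) and each pair with both constraints tight.
pasta only: max(1026/27, 6.0/2.4) = 38 servings → $11.40.
milk only: max(1026/314, 6.0/0.1) = 60 servings → $18.00.
pasta + milk with both tight: 2.372 servings and 3.064 servings → $1.63.
The minimum over all feasible corners is $1.63.

$1.63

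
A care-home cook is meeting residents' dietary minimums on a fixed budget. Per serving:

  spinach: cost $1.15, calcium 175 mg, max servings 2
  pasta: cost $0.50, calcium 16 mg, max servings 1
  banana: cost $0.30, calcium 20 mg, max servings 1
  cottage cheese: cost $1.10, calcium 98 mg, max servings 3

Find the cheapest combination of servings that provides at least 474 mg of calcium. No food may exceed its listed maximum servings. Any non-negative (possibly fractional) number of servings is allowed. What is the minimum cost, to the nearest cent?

Cost per mg of calcium: spinach $0.0066, cottage cheese $0.0112, banana $0.0150, pasta $0.0312.
Take 2 servings of spinach: +350.0 mg calcium for $2.30 (total $2.30, still need 124.0 mg).
Take 1.265 servings of cottage cheese: +124.0 mg calcium for $1.39 (total $3.69, still need 0.0 mg).
Greedy by cheapest-per-mg is optimal for a single linear constraint, so the minimum cost is $3.69.

$3.69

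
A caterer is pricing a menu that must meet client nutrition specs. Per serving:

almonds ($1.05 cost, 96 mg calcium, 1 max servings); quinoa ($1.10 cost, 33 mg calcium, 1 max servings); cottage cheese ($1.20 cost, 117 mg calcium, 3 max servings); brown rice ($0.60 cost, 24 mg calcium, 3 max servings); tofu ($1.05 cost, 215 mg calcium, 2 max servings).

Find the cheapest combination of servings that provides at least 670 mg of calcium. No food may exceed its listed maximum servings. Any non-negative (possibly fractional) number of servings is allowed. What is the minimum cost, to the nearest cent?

Cost per mg of calcium: tofu $0.0049, cottage cheese $0.0103, almonds $0.0109, brown rice $0.0250, quinoa $0.0333.
Take 2 servings of tofu: +430.0 mg calcium for $2.10 (total $2.10, still need 240.0 mg).
Take 2.051 servings of cottage cheese: +240.0 mg calcium for $2.46 (total $4.56, still need 0.0 mg).
Greedy by cheapest-per-mg is optimal for a single linear constraint, so the minimum cost is $4.56.

$4.56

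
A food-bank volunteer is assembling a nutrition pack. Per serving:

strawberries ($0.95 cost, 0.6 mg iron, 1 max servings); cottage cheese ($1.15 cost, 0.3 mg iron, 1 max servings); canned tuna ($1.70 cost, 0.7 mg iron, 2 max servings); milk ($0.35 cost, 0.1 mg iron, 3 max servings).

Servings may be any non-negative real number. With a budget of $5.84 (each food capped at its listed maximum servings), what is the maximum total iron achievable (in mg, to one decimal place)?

Iron per dollar: strawberries 0.6316, canned tuna 0.4118, milk 0.2857, cottage cheese 0.2609.
Take 1 serving of strawberries: spends $0.95, +0.6 mg iron (running total 0.6 mg).
Take 2 servings of canned tuna: spends $3.40, +1.4 mg iron (running total 2.0 mg).
Take 3 servings of milk: spends $1.05, +0.3 mg iron (running total 2.3 mg).
Take 0.3826 servings of cottage cheese: spends $0.44, +0.1 mg iron (running total 2.4 mg).
Greedy by best ratio exhausts the cost allowance optimally: 2.4 mg.

2.4 mg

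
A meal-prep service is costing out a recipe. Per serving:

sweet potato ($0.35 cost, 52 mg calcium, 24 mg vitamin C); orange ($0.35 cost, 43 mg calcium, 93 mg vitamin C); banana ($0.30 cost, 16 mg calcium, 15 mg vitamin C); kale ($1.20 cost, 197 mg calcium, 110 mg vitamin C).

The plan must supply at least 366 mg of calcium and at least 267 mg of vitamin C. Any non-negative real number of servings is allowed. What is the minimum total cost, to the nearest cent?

At the optimum either one food covers both requirements or two foods hit both targets exactly; no other combination can be cheaper.
sweet potato only: max(366/52, 267/24) = 11.12 servings → $3.89.
orange only: max(366/43, 267/93) = 8.512 servings → $2.98.
banana only: max(366/16, 267/15) = 22.88 servings → $6.86.
kale only: max(366/197, 267/110) = 2.427 servings → $2.91.
sweet potato + orange with both tight: 5.93 servings and 1.341 servings → $2.54.
sweet potato + banana with both tight: 3.076 servings and 12.88 servings → $4.94.
sweet potato + kale: the both-tight solution has a negative serving — not a feasible corner.
orange + banana with both targets exact would need a negative amount; discard.
orange + kale with both tight: 0.9079 servings and 1.66 servings → $2.31.
banana + kale with both tight: 10.33 servings and 1.019 servings → $4.32.
The minimum over all feasible corners is $2.31.

$2.31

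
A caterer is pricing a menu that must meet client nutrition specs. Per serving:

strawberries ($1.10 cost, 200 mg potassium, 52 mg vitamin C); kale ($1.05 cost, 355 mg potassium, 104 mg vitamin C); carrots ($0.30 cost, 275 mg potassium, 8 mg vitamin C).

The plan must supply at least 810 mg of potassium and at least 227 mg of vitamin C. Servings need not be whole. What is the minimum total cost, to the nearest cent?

$2.32

strawberries only: max(810/200, 227/52) = 4.365 servings → $4.80.
kale only: max(810/355, 227/104) = 2.282 servings → $2.40.
carrots only: max(810/275, 227/8) = 28.38 servings → $8.51.
strawberries + kale with both tight: 1.562 servings and 1.402 servings → $3.19.
strawberries + carrots with both targets exact would need a negative amount; discard.
kale + carrots with both tight: 2.172 servings and 0.1419 servings → $2.32.
Cheapest feasible corner: $2.32.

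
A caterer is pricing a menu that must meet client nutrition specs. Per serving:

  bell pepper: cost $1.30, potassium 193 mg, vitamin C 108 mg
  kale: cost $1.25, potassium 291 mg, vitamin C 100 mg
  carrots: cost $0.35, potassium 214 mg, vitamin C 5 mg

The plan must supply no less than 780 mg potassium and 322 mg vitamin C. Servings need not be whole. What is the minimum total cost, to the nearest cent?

$3.96

At the optimum either one food covers both requirements or two foods hit both targets exactly; no other combination can be cheaper.
bell pepper only: max(780/193, 322/108) = 4.041 servings → $5.25.
kale only: max(780/291, 322/100) = 3.22 servings → $4.03.
carrots only: max(780/214, 322/5) = 64.4 servings → $22.54.
bell pepper + kale with both tight: 1.295 servings and 1.822 servings → $3.96.
bell pepper + carrots with both tight: 2.935 servings and 0.9976 servings → $4.17.
kale + carrots: intersection lies outside the first quadrant.
So the least-cost plan costs $3.96.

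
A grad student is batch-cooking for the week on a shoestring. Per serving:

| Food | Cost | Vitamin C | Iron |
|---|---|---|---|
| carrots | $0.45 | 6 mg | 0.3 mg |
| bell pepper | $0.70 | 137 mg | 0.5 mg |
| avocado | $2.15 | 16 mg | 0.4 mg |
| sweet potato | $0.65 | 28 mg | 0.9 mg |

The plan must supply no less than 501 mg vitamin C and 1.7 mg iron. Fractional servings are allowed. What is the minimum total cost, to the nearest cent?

The cheapest plan sits at a corner of the feasible region — with two constraints it uses at most two foods.
carrots only: max(501/6, 1.7/0.3) = 83.5 servings → $37.58.
bell pepper only: max(501/137, 1.7/0.5) = 3.657 servings → $2.56.
avocado only: max(501/16, 1.7/0.4) = 31.31 servings → $67.32.
sweet potato only: max(501/28, 1.7/0.9) = 17.89 servings → $11.63.
carrots + bell pepper: the both-tight solution has a negative serving — not a feasible corner.
carrots + avocado: the both-tight solution has a negative serving — not a feasible corner.
carrots + sweet potato with both targets exact would need a negative amount; discard.
bell pepper + avocado: intersection lies outside the first quadrant.
bell pepper + sweet potato: the both-tight solution has a negative serving — not a feasible corner.
avocado + sweet potato with both targets exact would need a negative amount; discard.
The minimum over all feasible corners is $2.56.

$2.56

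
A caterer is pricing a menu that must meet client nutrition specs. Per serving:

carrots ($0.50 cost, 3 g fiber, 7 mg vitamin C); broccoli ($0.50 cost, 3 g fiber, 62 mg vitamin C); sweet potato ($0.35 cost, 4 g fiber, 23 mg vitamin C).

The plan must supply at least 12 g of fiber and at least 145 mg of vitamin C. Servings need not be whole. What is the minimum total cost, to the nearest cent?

$1.45

Check every corner: each single food scaled to meet both minima, and each pair solved so both constraints bind.
carrots only: max(12/3, 145/7) = 20.71 servings → $10.36.
broccoli only: max(12/3, 145/62) = 4 servings → $2.00.
sweet potato only: max(12/4, 145/23) = 6.304 servings → $2.21.
carrots + broccoli with both tight: 1.873 servings and 2.127 servings → $2.00.
carrots + sweet potato with both targets exact would need a negative amount; discard.
broccoli + sweet potato with both tight: 1.698 servings and 1.726 servings → $1.45.
The minimum over all feasible corners is $1.45.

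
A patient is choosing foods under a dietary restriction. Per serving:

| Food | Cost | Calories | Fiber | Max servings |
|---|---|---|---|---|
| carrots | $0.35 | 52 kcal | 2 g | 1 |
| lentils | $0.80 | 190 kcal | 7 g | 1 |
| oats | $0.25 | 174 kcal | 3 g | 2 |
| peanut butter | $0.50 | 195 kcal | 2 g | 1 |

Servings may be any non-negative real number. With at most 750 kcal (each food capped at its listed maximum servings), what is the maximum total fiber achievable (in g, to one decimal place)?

Fiber per kcal: carrots 0.03846, lentils 0.03684, oats 0.01724, peanut butter 0.01026.
Take 1 serving of carrots: uses 52 kcal, +2.0 g fiber (running total 2.0 g).
Take 1 serving of lentils: uses 190 kcal, +7.0 g fiber (running total 9.0 g).
Take 2 servings of oats: uses 348 kcal, +6.0 g fiber (running total 15.0 g).
Take 0.8205 servings of peanut butter: uses 160 kcal, +1.6 g fiber (running total 16.6 g).
Greedy by best ratio exhausts the calories allowance optimally: 16.6 g.

16.6 g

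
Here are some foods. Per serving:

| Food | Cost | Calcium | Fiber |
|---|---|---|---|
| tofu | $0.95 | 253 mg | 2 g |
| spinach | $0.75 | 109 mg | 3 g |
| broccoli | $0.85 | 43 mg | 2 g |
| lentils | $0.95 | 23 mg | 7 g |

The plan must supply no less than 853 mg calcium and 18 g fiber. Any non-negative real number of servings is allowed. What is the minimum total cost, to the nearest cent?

$4.63

An LP optimum is at a vertex; with two nutrient constraints at most two foods are used. Check each candidate.
tofu only: max(853/253, 18/2) = 9 servings → $8.55.
spinach only: max(853/109, 18/3) = 7.826 servings → $5.87.
broccoli only: max(853/43, 18/2) = 19.84 servings → $16.86.
lentils only: max(853/23, 18/7) = 37.09 servings → $35.23.
tofu + spinach with both tight: 1.104 servings and 5.264 servings → $5.00.
tofu + broccoli with both tight: 2.219 servings and 6.781 servings → $7.87.
tofu + lentils with both tight: 3.221 servings and 1.651 servings → $4.63.
spinach + broccoli with both targets exact would need a negative amount; discard.
spinach + lentils: intersection lies outside the first quadrant.
broccoli + lentils: the both-tight solution has a negative serving — not a feasible corner.
So the least-cost plan costs $4.63.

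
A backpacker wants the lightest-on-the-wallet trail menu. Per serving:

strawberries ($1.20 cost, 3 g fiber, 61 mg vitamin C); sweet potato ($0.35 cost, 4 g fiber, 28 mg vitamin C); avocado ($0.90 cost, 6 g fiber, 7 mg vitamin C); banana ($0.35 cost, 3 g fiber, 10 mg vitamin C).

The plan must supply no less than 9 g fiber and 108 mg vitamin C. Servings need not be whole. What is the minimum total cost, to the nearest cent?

Compare the cost at each extreme point of the feasible region.
strawberries only: max(9/3, 108/61) = 3 servings → $3.60.
sweet potato only: max(9/4, 108/28) = 3.857 servings → $1.35.
avocado only: max(9/6, 108/7) = 15.43 servings → $13.89.
banana only: max(9/3, 108/10) = 10.8 servings → $3.78.
strawberries + sweet potato with both tight: 1.125 servings and 1.406 servings → $1.84.
strawberries + avocado with both tight: 1.696 servings and 0.6522 servings → $2.62.
strawberries + banana with both tight: 1.529 servings and 1.471 servings → $2.35.
sweet potato + avocado with both targets exact would need a negative amount; discard.
sweet potato + banana with both targets exact would need a negative amount; discard.
avocado + banana with both targets exact would need a negative amount; discard.
The minimum over all feasible corners is $1.35.

$1.35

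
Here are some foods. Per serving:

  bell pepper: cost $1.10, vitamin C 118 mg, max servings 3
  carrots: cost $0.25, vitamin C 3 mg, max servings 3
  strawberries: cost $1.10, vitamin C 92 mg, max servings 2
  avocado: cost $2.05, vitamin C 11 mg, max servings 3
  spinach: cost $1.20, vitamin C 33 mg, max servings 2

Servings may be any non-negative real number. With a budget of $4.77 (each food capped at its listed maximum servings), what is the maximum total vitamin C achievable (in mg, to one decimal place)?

Vitamin C per dollar: bell pepper 107.3, strawberries 83.64, spinach 27.5, carrots 12, avocado 5.366.
Take 3 servings of bell pepper: spends $3.30, +354.0 mg vitamin C (running total 354.0 mg).
Take 1.336 servings of strawberries: spends $1.47, +122.9 mg vitamin C (running total 476.9 mg).
Greedy by best ratio exhausts the cost allowance optimally: 476.9 mg.

476.9 mg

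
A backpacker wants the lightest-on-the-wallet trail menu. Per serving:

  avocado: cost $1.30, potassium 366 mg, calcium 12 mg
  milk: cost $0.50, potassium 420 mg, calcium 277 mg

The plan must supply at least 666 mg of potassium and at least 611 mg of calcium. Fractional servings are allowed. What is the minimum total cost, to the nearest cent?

$1.10

A basic optimal solution has at most two foods positive. Try each food alone and each pair with both targets met exactly.
avocado only: max(666/366, 611/12) = 50.92 servings → $66.19.
milk only: max(666/420, 611/277) = 2.206 servings → $1.10.
avocado + milk: the both-tight solution has a negative serving — not a feasible corner.
Cheapest feasible corner: $1.10.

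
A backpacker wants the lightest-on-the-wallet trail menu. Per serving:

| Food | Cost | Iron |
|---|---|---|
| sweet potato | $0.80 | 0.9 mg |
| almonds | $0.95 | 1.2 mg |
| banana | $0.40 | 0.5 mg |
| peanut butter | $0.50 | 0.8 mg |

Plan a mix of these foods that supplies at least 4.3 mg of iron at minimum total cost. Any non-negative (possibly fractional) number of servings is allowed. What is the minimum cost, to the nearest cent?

$2.69

Cost per mg of iron: peanut butter $0.6250, almonds $0.7917, banana $0.8000, sweet potato $0.8889.
With no serving limits, use only peanut butter: 4.3 mg / 0.8 mg = 5.375 servings × $0.50 = $2.69.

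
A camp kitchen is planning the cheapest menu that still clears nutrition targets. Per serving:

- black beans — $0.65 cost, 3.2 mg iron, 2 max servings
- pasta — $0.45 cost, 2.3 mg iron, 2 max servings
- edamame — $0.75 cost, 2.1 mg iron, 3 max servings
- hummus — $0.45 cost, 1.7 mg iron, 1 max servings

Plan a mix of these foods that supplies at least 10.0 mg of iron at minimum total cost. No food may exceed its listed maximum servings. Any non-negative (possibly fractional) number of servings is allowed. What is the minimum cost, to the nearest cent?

$2.00

Cost per mg of iron: pasta $0.1957, black beans $0.2031, hummus $0.2647, edamame $0.3571.
Take 2 servings of pasta: +4.6 mg iron for $0.90 (total $0.90, still need 5.4 mg).
Take 1.688 servings of black beans: +5.4 mg iron for $1.10 (total $2.00, still need 0.0 mg).
Greedy by cheapest-per-mg is optimal for a single linear constraint, so the minimum cost is $2.00.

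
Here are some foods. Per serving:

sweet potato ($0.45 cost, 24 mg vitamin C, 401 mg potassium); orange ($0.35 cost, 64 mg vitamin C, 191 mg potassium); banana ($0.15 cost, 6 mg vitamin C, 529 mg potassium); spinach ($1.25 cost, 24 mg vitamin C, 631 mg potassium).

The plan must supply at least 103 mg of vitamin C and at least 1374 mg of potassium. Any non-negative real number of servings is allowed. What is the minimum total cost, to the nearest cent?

$0.81

For a min-cost LP with two ≥-constraints, a basic feasible solution has at most two positive variables.
sweet potato only: max(103/24, 1374/401) = 4.292 servings → $1.93.
orange only: max(103/64, 1374/191) = 7.194 servings → $2.52.
banana only: max(103/6, 1374/529) = 17.17 servings → $2.58.
spinach only: max(103/24, 1374/631) = 4.292 servings → $5.36.
sweet potato + orange with both tight: 3.238 servings and 0.395 servings → $1.60.
sweet potato + banana: the both-tight solution has a negative serving — not a feasible corner.
sweet potato + spinach: intersection lies outside the first quadrant.
orange + banana with both tight: 1.414 servings and 2.087 servings → $0.81.
orange + spinach with both tight: 0.8943 servings and 1.907 servings → $2.70.
banana + spinach with both targets exact would need a negative amount; discard.
So the least-cost plan costs $0.81.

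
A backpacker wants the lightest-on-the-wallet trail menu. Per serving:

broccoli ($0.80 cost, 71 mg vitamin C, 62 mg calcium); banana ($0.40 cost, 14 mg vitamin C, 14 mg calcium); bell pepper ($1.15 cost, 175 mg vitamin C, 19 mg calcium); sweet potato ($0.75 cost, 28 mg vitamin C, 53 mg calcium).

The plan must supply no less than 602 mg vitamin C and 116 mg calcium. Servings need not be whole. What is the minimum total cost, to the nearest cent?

$4.27

At the optimum either one food covers both requirements or two foods hit both targets exactly; no other combination can be cheaper.
broccoli only: max(602/71, 116/62) = 8.479 servings → $6.78.
banana only: max(602/14, 116/14) = 43 servings → $17.20.
bell pepper only: max(602/175, 116/19) = 6.105 servings → $7.02.
sweet potato only: max(602/28, 116/53) = 21.5 servings → $16.12.
broccoli + banana with both targets exact would need a negative amount; discard.
broccoli + bell pepper with both tight: 0.9327 servings and 3.062 servings → $4.27.
broccoli + sweet potato with both targets exact would need a negative amount; discard.
banana + bell pepper with both tight: 4.058 servings and 3.115 servings → $5.21.
banana + sweet potato: intersection lies outside the first quadrant.
bell pepper + sweet potato with both tight: 3.278 servings and 1.014 servings → $4.53.
The minimum over all feasible corners is $4.27.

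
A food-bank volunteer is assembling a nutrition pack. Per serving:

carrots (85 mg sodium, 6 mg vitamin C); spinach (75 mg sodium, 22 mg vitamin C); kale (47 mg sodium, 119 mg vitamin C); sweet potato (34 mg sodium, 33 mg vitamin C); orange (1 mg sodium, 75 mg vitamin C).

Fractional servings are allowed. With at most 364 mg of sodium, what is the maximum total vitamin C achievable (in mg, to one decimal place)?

Vitamin C per mg sodium: orange 75, kale 2.532, sweet potato 0.9706, spinach 0.2933, carrots 0.07059.
With no serving limits, spend the whole sodium allowance on orange: 364 mg / 1 mg × 75 mg = 27300.0 mg.

27300.0 mg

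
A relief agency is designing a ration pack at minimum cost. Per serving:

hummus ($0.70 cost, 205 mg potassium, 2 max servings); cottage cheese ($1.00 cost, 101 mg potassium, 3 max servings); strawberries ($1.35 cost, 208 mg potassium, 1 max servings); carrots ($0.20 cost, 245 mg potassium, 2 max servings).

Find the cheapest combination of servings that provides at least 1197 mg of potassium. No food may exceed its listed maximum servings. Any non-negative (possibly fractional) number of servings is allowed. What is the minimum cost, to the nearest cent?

$4.03

Cost per mg of potassium: carrots $0.0008, hummus $0.0034, strawberries $0.0065, cottage cheese $0.0099.
Take 2 servings of carrots: +490.0 mg potassium for $0.40 (total $0.40, still need 707.0 mg).
Take 2 servings of hummus: +410.0 mg potassium for $1.40 (total $1.80, still need 297.0 mg).
Take 1 serving of strawberries: +208.0 mg potassium for $1.35 (total $3.15, still need 89.0 mg).
Take 0.8812 servings of cottage cheese: +89.0 mg potassium for $0.88 (total $4.03, still need 0.0 mg).
Greedy by cheapest-per-mg is optimal for a single linear constraint, so the minimum cost is $4.03.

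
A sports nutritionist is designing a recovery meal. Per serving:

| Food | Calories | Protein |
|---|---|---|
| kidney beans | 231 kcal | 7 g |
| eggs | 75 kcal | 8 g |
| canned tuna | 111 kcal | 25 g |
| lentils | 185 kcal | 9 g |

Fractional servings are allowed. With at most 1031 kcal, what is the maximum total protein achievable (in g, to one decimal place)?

232.2 g

Protein per kcal: canned tuna 0.2252, eggs 0.1067, lentils 0.04865, kidney beans 0.0303.
With no serving limits, spend the whole calories allowance on canned tuna: 1031 kcal / 111 kcal × 25 g = 232.2 g.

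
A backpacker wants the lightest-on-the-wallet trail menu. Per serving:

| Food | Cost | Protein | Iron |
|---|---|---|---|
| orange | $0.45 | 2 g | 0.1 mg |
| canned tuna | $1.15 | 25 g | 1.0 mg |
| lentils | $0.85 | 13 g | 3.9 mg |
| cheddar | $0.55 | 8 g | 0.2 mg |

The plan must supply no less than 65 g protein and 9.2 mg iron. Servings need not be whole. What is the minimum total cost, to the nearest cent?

Two binding constraints pin down two serving amounts, so the optimal mix uses at most two foods. The candidates are each food alone (scaled to the tighter of protein/iron) and each pair with both constraints tight.
orange only: max(65/2, 9.2/0.1) = 92 servings → $41.40.
canned tuna only: max(65/25, 9.2/1.0) = 9.2 servings → $10.58.
lentils only: max(65/13, 9.2/3.9) = 5 servings → $4.25.
cheddar only: max(65/8, 9.2/0.2) = 46 servings → $25.30.
orange + canned tuna: the both-tight solution has a negative serving — not a feasible corner.
orange + lentils with both tight: 20.6 servings and 1.831 servings → $10.83.
orange + cheddar: the both-tight solution has a negative serving — not a feasible corner.
canned tuna + lentils with both tight: 1.585 servings and 1.953 servings → $3.48.
canned tuna + cheddar with both targets exact would need a negative amount; discard.
lentils + cheddar with both tight: 2.119 servings and 4.682 servings → $4.38.
The minimum over all feasible corners is $3.48.

$3.48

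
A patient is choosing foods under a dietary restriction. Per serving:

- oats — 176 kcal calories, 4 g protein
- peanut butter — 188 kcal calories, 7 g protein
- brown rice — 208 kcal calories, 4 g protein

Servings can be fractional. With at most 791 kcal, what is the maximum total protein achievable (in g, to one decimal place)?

Protein per kcal: peanut butter 0.03723, oats 0.02273, brown rice 0.01923.
With no serving limits, spend the whole calories allowance on peanut butter: 791 kcal / 188 kcal × 7 g = 29.5 g.

29.5 g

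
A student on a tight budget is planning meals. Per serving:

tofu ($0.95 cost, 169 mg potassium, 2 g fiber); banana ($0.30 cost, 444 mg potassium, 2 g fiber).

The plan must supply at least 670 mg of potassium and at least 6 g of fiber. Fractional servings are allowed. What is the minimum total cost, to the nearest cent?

tofu only: max(670/169, 6/2) = 3.964 servings → $3.77.
banana only: max(670/444, 6/2) = 3 servings → $0.90.
tofu + banana with both tight: 2.407 servings and 0.5927 servings → $2.46.
Cheapest feasible corner: $0.90.

$0.90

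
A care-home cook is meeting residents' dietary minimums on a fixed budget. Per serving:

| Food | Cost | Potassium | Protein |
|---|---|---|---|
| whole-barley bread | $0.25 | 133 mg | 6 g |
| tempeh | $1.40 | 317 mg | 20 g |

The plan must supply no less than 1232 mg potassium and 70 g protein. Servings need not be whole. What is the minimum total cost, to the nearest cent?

Check every corner: each single food scaled to meet both minima, and each pair solved so both constraints bind.
whole-barley bread only: max(1232/133, 70/6) = 11.67 servings → $2.92.
tempeh only: max(1232/317, 70/20) = 3.886 servings → $5.44.
whole-barley bread + tempeh with both tight: 3.232 servings and 2.53 servings → $4.35.
The minimum over all feasible corners is $2.92.

$2.92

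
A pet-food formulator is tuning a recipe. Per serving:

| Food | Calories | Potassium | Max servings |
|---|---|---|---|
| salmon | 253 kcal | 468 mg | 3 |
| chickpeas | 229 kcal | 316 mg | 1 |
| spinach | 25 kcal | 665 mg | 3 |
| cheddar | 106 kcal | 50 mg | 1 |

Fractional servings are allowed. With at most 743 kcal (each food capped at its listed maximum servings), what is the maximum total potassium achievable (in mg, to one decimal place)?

3230.7 mg

Potassium per kcal: spinach 26.6, salmon 1.85, chickpeas 1.38, cheddar 0.4717.
Take 3 servings of spinach: uses 75 kcal, +1995.0 mg potassium (running total 1995.0 mg).
Take 2.64 servings of salmon: uses 668 kcal, +1235.7 mg potassium (running total 3230.7 mg).
Greedy by best ratio exhausts the calories allowance optimally: 3230.7 mg.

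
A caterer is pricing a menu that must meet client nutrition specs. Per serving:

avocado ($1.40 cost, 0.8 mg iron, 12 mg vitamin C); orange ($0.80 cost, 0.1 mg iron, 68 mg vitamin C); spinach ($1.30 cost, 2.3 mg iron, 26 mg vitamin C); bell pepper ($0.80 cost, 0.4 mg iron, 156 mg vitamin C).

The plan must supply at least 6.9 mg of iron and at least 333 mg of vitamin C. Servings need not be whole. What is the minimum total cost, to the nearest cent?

An LP optimum is at a vertex; with two nutrient constraints at most two foods are used. Check each candidate.
avocado only: max(6.9/0.8, 333/12) = 27.75 servings → $38.85.
orange only: max(6.9/0.1, 333/68) = 69 servings → $55.20.
spinach only: max(6.9/2.3, 333/26) = 12.81 servings → $16.65.
bell pepper only: max(6.9/0.4, 333/156) = 17.25 servings → $13.80.
avocado + orange with both tight: 8.194 servings and 3.451 servings → $14.23.
avocado + spinach: the both-tight solution has a negative serving — not a feasible corner.
avocado + bell pepper with both tight: 7.86 servings and 1.53 servings → $12.23.
orange + spinach with both tight: 3.813 servings and 2.834 servings → $6.74.
orange + bell pepper with both targets exact would need a negative amount; discard.
spinach + bell pepper with both tight: 2.707 servings and 1.683 servings → $4.87.
So the least-cost plan costs $4.87.

$4.87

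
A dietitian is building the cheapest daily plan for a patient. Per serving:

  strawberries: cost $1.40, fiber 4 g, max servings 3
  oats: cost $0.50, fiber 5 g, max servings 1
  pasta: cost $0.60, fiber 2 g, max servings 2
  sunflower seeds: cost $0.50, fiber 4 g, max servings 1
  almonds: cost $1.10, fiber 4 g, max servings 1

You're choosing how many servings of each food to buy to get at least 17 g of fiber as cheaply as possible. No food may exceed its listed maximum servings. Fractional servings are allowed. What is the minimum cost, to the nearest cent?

Cost per g of fiber: oats $0.1000, sunflower seeds $0.1250, almonds $0.2750, pasta $0.3000, strawberries $0.3500.
Take 1 serving of oats: +5.0 g fiber for $0.50 (total $0.50, still need 12.0 g).
Take 1 serving of sunflower seeds: +4.0 g fiber for $0.50 (total $1.00, still need 8.0 g).
Take 1 serving of almonds: +4.0 g fiber for $1.10 (total $2.10, still need 4.0 g).
Take 2 servings of pasta: +4.0 g fiber for $1.20 (total $3.30, still need 0.0 g).
Filling from the cheapest source first is optimal under one linear minimum: $3.30.

$3.30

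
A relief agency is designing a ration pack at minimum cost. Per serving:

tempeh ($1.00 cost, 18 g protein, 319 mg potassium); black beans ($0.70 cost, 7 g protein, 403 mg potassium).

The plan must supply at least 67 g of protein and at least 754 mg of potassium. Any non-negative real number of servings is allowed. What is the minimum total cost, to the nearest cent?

$3.72

Check every corner: each single food scaled to meet both minima, and each pair solved so both constraints bind.
tempeh only: max(67/18, 754/319) = 3.722 servings → $3.72.
black beans only: max(67/7, 754/403) = 9.571 servings → $6.70.
tempeh + black beans with both targets exact would need a negative amount; discard.
The minimum over all feasible corners is $3.72.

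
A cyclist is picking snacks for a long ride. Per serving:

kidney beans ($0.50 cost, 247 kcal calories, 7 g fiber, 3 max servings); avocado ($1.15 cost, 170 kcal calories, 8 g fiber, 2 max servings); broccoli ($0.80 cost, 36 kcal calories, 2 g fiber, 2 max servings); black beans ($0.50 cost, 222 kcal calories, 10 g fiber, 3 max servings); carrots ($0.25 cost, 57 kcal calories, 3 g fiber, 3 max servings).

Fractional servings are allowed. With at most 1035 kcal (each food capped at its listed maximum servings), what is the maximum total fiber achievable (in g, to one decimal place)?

Fiber per kcal: broccoli 0.05556, carrots 0.05263, avocado 0.04706, black beans 0.04505, kidney beans 0.02834.
Take 2 servings of broccoli: uses 72 kcal, +4.0 g fiber (running total 4.0 g).
Take 3 servings of carrots: uses 171 kcal, +9.0 g fiber (running total 13.0 g).
Take 2 servings of avocado: uses 340 kcal, +16.0 g fiber (running total 29.0 g).
Take 2.036 servings of black beans: uses 452 kcal, +20.4 g fiber (running total 49.4 g).
Filling greedily by fiber-per-kcal is optimal for one linear limit, giving 49.4 g.

49.4 g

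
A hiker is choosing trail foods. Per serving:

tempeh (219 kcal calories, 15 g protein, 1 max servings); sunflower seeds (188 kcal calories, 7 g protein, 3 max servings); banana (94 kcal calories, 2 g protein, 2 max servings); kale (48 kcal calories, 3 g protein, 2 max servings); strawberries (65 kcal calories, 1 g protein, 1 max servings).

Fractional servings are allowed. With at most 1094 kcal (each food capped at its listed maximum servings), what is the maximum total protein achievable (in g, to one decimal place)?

46.4 g

Protein per kcal: tempeh 0.06849, kale 0.0625, sunflower seeds 0.03723, banana 0.02128, strawberries 0.01538.
Take 1 serving of tempeh: uses 219 kcal, +15.0 g protein (running total 15.0 g).
Take 2 servings of kale: uses 96 kcal, +6.0 g protein (running total 21.0 g).
Take 3 servings of sunflower seeds: uses 564 kcal, +21.0 g protein (running total 42.0 g).
Take 2 servings of banana: uses 188 kcal, +4.0 g protein (running total 46.0 g).
Take 0.4154 servings of strawberries: uses 27 kcal, +0.4 g protein (running total 46.4 g).
Greedy by best ratio exhausts the calories allowance optimally: 46.4 g.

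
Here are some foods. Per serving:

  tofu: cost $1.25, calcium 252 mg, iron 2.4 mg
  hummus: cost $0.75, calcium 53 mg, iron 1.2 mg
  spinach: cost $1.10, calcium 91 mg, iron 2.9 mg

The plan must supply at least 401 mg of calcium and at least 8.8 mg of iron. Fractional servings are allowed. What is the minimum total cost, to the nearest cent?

$3.58

Compare the cost at each extreme point of the feasible region.
tofu only: max(401/252, 8.8/2.4) = 3.667 servings → $4.58.
hummus only: max(401/53, 8.8/1.2) = 7.566 servings → $5.67.
spinach only: max(401/91, 8.8/2.9) = 4.407 servings → $4.85.
tofu + hummus with both tight: 0.08447 servings and 7.164 servings → $5.48.
tofu + spinach with both tight: 0.7067 servings and 2.45 servings → $3.58.
hummus + spinach with both targets exact would need a negative amount; discard.
So the least-cost plan costs $3.58.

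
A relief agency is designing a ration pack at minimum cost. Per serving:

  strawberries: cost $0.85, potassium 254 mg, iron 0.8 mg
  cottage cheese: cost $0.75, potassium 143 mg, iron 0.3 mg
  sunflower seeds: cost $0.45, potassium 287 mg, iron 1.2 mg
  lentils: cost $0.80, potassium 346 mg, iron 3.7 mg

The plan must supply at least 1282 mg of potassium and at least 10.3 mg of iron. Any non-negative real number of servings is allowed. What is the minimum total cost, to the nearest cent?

$2.57

The cheapest plan sits at a corner of the feasible region — with two constraints it uses at most two foods.
strawberries only: max(1282/254, 10.3/0.8) = 12.88 servings → $10.94.
cottage cheese only: max(1282/143, 10.3/0.3) = 34.33 servings → $25.75.
sunflower seeds only: max(1282/287, 10.3/1.2) = 8.583 servings → $3.86.
lentils only: max(1282/346, 10.3/3.7) = 3.705 servings → $2.96.
strawberries + cottage cheese with both targets exact would need a negative amount; discard.
strawberries + sunflower seeds: intersection lies outside the first quadrant.
strawberries + lentils with both tight: 1.779 servings and 2.399 servings → $3.43.
cottage cheese + sunflower seeds: intersection lies outside the first quadrant.
cottage cheese + lentils with both tight: 2.774 servings and 2.559 servings → $4.13.
sunflower seeds + lentils with both tight: 1.824 servings and 2.192 servings → $2.57.
The minimum over all feasible corners is $2.57.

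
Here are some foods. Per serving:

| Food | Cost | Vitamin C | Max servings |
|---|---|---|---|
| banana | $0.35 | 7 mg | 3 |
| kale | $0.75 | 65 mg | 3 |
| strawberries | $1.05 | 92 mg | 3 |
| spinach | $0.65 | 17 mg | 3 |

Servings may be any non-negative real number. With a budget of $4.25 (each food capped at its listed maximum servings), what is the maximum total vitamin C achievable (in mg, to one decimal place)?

Vitamin C per dollar: strawberries 87.62, kale 86.67, spinach 26.15, banana 20.
Take 3 servings of strawberries: spends $3.15, +276.0 mg vitamin C (running total 276.0 mg).
Take 1.467 servings of kale: spends $1.10, +95.3 mg vitamin C (running total 371.3 mg).
Filling greedily by vitamin C-per-dollar is optimal for one linear limit, giving 371.3 mg.

371.3 mg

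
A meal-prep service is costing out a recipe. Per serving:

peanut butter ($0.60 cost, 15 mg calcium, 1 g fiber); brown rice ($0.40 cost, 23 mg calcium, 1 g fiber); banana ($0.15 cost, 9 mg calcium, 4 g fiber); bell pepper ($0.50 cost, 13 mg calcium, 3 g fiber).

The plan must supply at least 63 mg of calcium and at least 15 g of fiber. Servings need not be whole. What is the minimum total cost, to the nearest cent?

$1.05

A basic optimal solution has at most two foods positive. Try each food alone and each pair with both targets met exactly.
peanut butter only: max(63/15, 15/1) = 15 servings → $9.00.
brown rice only: max(63/23, 15/1) = 15 servings → $6.00.
banana only: max(63/9, 15/4) = 7 servings → $1.05.
bell pepper only: max(63/13, 15/3) = 5 servings → $2.50.
peanut butter + brown rice with both targets exact would need a negative amount; discard.
peanut butter + banana with both tight: 2.294 servings and 3.176 servings → $1.85.
peanut butter + bell pepper: the both-tight solution has a negative serving — not a feasible corner.
brown rice + banana with both tight: 1.41 servings and 3.398 servings → $1.07.
brown rice + bell pepper: intersection lies outside the first quadrant.
banana + bell pepper with both tight: 0.24 servings and 4.68 servings → $2.38.
The minimum over all feasible corners is $1.05.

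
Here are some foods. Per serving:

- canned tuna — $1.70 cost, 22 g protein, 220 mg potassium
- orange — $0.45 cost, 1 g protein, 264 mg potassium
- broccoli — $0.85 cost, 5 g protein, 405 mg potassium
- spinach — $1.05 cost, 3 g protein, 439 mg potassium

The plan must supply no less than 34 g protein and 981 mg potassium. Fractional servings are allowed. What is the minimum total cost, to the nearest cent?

$3.46

The cheapest plan sits at a corner of the feasible region — with two constraints it uses at most two foods.
canned tuna only: max(34/22, 981/220) = 4.459 servings → $7.58.
orange only: max(34/1, 981/264) = 34 servings → $15.30.
broccoli only: max(34/5, 981/405) = 6.8 servings → $5.78.
spinach only: max(34/3, 981/439) = 11.33 servings → $11.90.
canned tuna + orange with both tight: 1.431 servings and 2.524 servings → $3.57.
canned tuna + broccoli with both tight: 1.135 servings and 1.806 servings → $3.46.
canned tuna + spinach with both tight: 1.332 servings and 1.567 servings → $3.91.
orange + broccoli: intersection lies outside the first quadrant.
orange + spinach with both targets exact would need a negative amount; discard.
broccoli + spinach with both targets exact would need a negative amount; discard.
Cheapest feasible corner: $3.46.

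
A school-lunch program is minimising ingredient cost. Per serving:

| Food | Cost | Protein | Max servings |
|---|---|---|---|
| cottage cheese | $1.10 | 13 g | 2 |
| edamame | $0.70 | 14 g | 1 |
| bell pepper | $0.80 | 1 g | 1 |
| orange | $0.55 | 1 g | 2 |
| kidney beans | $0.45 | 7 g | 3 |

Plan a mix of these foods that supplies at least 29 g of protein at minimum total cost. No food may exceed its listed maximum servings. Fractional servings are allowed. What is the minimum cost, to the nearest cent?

Cost per g of protein: edamame $0.0500, kidney beans $0.0643, cottage cheese $0.0846, orange $0.5500, bell pepper $0.8000.
Take 1 serving of edamame: +14.0 g protein for $0.70 (total $0.70, still need 15.0 g).
Take 2.143 servings of kidney beans: +15.0 g protein for $0.96 (total $1.66, still need 0.0 g).
Greedy by cheapest-per-g is optimal for a single linear constraint, so the minimum cost is $1.66.

$1.66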